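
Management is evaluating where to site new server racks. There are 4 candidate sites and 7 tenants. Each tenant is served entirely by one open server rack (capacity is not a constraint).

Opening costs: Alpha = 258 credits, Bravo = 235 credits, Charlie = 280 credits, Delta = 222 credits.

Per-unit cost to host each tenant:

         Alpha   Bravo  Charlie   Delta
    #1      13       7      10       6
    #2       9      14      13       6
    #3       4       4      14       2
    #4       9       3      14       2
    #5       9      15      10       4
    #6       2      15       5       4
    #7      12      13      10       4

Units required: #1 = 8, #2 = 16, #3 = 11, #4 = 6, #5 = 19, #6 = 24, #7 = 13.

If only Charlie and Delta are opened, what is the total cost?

Each tenant is assigned to its cheapest site among the open ones.
{Charlie, Delta}: #1→Delta 6·8=48, #2→Delta 6·16=96, #3→Delta 2·11=22, #4→Delta 2·6=12, #5→Delta 4·19=76, #6→Delta 4·24=96, #7→Delta 4·13=52. Service 402; fixed 502; total 904.

Total cost: 904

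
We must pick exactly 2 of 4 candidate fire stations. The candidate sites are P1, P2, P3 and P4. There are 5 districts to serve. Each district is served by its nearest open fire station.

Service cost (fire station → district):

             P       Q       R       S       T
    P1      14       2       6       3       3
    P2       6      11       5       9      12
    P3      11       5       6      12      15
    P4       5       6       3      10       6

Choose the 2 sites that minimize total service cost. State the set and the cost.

Choose P1 and P4; total service cost 16.

With exactly 2 open, each district uses its cheapest among the chosen.
{P1, P4}: P→P4 5, Q→P1 2, R→P4 3, S→P1 3, T→P1 3. Service cost 16.
{P1, P2}: service cost 19
{P1, P3}: service cost 25
Among all 6 size-2 choices, {P1, P4} is lowest.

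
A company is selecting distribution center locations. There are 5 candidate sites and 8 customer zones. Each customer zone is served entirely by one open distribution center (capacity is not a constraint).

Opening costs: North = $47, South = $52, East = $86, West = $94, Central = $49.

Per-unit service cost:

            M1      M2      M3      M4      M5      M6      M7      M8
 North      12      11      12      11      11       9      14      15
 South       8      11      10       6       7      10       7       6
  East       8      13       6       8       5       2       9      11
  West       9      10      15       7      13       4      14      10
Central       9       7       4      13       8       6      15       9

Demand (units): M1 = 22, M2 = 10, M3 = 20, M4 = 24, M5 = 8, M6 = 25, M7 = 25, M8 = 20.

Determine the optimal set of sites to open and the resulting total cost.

Open South, East and Central; minimum total cost 1042.

For any fixed open set, each customer zone goes to its cheapest open site; total = fixed + service.
{South, East, Central}: M1→South 8·22=176, M2→Central 7·10=70, M3→Central 4·20=80, M4→South 6·24=144, M5→East 5·8=40, M6→East 2·25=50, M7→South 7·25=175, M8→South 6·20=120. Service 855; fixed 187; total 1042.
{South, Central}: service 971 + fixed 101 = 1072
{South, East}: service 935 + fixed 138 = 1073
{North, South, East, West, Central}: service 855 + fixed 328 = 1183
No other subset beats 1042.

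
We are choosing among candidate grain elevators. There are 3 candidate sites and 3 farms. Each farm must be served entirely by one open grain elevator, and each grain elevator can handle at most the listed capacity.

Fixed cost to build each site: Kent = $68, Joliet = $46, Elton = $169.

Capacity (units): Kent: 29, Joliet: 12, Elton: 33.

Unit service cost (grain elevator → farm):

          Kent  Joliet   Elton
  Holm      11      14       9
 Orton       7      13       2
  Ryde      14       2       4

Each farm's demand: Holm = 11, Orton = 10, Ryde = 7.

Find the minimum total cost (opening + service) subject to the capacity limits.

Minimum total cost: 316

Open {Elton}: Holm→Elton 9·11=99, Orton→Elton 2·10=20, Ryde→Elton 4·7=28.
Loads: Elton carries 28/33. Service 147; fixed 169; total 316.
Next best feasible plan costs 319.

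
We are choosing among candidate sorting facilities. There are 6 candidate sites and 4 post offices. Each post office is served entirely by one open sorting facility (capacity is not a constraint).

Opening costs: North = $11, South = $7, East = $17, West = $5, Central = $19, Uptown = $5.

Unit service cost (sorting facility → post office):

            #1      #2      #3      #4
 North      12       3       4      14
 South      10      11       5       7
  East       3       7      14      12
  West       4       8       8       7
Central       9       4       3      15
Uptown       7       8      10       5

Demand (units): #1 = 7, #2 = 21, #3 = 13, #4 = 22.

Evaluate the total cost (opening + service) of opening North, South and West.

Total cost: 320

Each post office is assigned to its cheapest site among the open ones.
{North, South, West}: #1→West 4·7=28, #2→North 3·21=63, #3→North 4·13=52, #4→South 7·22=154. Service 297; fixed 23; total 320.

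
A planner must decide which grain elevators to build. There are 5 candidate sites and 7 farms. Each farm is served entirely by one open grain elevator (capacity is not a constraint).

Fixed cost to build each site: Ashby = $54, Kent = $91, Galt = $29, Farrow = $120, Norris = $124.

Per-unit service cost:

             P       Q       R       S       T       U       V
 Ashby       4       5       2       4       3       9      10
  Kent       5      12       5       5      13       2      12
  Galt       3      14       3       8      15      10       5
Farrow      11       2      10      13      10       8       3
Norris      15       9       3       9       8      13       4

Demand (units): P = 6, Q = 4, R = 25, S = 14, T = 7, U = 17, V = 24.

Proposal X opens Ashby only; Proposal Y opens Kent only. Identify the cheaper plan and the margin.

Proposal X: {Ashby}: P→Ashby 4·6=24, Q→Ashby 5·4=20, R→Ashby 2·25=50, S→Ashby 4·14=56, T→Ashby 3·7=21, U→Ashby 9·17=153, V→Ashby 10·24=240. Service 564; fixed 54; total 618.
Proposal Y: {Kent}: P→Kent 5·6=30, Q→Kent 12·4=48, R→Kent 5·25=125, S→Kent 5·14=70, T→Kent 13·7=91, U→Kent 2·17=34, V→Kent 12·24=288. Service 686; fixed 91; total 777.
Difference: |618 − 777| = 159.

Proposal X is cheaper by 159.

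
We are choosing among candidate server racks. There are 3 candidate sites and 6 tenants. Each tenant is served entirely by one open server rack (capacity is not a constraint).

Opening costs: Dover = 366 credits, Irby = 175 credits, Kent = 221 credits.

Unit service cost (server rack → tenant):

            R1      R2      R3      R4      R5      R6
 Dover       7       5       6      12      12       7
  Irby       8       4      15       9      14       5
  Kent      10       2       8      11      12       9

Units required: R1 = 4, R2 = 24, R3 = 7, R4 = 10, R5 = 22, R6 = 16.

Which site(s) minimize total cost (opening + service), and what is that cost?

Open Kent only; minimum total cost 883.

For any fixed open set, each tenant goes to its cheapest open site; total = fixed + service.
{Kent}: R1→Kent 10·4=40, R2→Kent 2·24=48, R3→Kent 8·7=56, R4→Kent 11·10=110, R5→Kent 12·22=264, R6→Kent 9·16=144. Service 662; fixed 221; total 883.
{Irby}: service 711 + fixed 175 = 886
{Irby, Kent}: service 570 + fixed 396 = 966
{Dover, Irby, Kent}: R1→Dover 7·4=28, R2→Kent 2·24=48, R3→Dover 6·7=42, R4→Irby 9·10=90, R5→Dover 12·22=264, R6→Irby 5·16=80. Service 552; fixed 762; total 1314.
No other subset beats 883.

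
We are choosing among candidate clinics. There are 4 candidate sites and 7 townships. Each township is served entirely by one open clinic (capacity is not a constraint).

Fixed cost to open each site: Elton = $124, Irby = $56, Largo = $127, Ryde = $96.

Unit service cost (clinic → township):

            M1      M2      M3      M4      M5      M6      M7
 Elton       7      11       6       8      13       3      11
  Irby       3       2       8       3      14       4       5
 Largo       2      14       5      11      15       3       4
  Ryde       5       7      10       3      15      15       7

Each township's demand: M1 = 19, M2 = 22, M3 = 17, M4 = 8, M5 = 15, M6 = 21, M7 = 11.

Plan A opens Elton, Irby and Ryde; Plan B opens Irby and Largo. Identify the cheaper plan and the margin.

Plan A: {Elton, Irby, Ryde}: M1→Irby 3·19=57, M2→Irby 2·22=44, M3→Elton 6·17=102, M4→Irby 3·8=24, M5→Elton 13·15=195, M6→Elton 3·21=63, M7→Irby 5·11=55. Service 540; fixed 276; total 816.
Plan B: {Irby, Largo}: M1→Largo 2·19=38, M2→Irby 2·22=44, M3→Largo 5·17=85, M4→Irby 3·8=24, M5→Irby 14·15=210, M6→Largo 3·21=63, M7→Largo 4·11=44. Service 508; fixed 183; total 691.
Difference: |816 − 691| = 125.

Plan B is cheaper by 125.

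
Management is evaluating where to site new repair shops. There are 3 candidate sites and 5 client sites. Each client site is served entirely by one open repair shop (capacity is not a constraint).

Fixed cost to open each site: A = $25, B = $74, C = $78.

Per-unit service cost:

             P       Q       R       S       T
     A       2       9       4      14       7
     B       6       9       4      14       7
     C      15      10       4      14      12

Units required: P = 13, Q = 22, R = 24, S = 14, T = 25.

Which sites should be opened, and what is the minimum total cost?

Open A only; minimum total cost 716.

For any fixed open set, each client site goes to its cheapest open site; total = fixed + service.
{A}: P→A 2·13=26, Q→A 9·22=198, R→A 4·24=96, S→A 14·14=196, T→A 7·25=175. Service 691; fixed 25; total 716.
{A, B}: service 691 + fixed 99 = 790
{A, C}: service 691 + fixed 103 = 794
{A, B, C}: P→A 2·13=26, Q→A 9·22=198, R→A 4·24=96, S→A 14·14=196, T→A 7·25=175. Service 691; fixed 177; total 868.
No other subset beats 716.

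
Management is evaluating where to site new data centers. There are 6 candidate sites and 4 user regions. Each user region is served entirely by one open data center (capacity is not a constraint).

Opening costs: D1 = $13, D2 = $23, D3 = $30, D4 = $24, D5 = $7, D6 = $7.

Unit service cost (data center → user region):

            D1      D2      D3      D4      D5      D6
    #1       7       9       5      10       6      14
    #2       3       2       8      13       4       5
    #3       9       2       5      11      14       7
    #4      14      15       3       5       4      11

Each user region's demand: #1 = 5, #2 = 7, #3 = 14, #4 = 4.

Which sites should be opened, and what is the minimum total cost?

For any fixed open set, each user region goes to its cheapest open site; total = fixed + service.
{D2, D5}: #1→D5 6·5=30, #2→D2 2·7=14, #3→D2 2·14=28, #4→D5 4·4=16. Service 88; fixed 30; total 118.
{D2, D5, D6}: #1→D5 6·5=30, #2→D2 2·7=14, #3→D2 2·14=28, #4→D5 4·4=16. Service 88; fixed 37; total 125.
{D1, D2, D5}: #1→D5 6·5=30, #2→D2 2·7=14, #3→D2 2·14=28, #4→D5 4·4=16. Service 88; fixed 43; total 131.
{D1, D2, D3, D4, D5, D6}: service 79 + fixed 104 = 183
No other subset beats 118.

Open D2 and D5; minimum total cost 118.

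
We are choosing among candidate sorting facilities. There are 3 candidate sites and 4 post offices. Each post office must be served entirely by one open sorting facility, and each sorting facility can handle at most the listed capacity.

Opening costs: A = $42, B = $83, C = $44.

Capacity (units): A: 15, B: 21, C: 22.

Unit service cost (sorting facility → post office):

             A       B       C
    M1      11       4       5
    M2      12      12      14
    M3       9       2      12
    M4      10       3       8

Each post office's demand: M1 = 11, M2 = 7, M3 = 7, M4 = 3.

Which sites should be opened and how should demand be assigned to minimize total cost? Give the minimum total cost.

Open {A, B}: M1→B 4·11=44, M2→A 12·7=84, M3→B 2·7=14, M4→B 3·3=9.
Loads: A carries 7/15, B carries 21/21. Service 151; fixed 125; total 276.
Next best feasible plan costs 289.

Minimum total cost: 276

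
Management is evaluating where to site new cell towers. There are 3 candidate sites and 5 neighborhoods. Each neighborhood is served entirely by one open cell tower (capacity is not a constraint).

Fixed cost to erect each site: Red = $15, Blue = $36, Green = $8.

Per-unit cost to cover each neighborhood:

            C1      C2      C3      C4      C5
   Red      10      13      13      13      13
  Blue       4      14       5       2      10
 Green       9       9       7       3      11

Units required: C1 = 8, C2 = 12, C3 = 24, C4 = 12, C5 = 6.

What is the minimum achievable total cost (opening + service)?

For any fixed open set, each neighborhood goes to its cheapest open site; total = fixed + service.
{Blue, Green}: C1→Blue 4·8=32, C2→Green 9·12=108, C3→Blue 5·24=120, C4→Blue 2·12=24, C5→Blue 10·6=60. Service 344; fixed 44; total 388.
{Red, Blue, Green}: C1→Blue 4·8=32, C2→Green 9·12=108, C3→Blue 5·24=120, C4→Blue 2·12=24, C5→Blue 10·6=60. Service 344; fixed 59; total 403.
{Blue}: C1→Blue 4·8=32, C2→Blue 14·12=168, C3→Blue 5·24=120, C4→Blue 2·12=24, C5→Blue 10·6=60. Service 404; fixed 36; total 440.
{Green}: service 450 + fixed 8 = 458
No other subset beats 388.

Minimum total cost: 388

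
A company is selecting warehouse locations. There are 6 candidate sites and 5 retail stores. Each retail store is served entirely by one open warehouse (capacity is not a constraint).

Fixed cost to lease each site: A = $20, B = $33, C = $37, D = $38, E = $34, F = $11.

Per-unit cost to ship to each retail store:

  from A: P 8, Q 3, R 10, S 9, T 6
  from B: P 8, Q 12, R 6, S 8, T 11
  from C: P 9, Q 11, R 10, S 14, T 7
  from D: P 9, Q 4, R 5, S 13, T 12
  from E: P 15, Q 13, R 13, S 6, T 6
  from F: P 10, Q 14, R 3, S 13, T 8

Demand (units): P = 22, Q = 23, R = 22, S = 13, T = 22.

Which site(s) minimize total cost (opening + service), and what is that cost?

Open A, E and F; minimum total cost 586.

For any fixed open set, each retail store goes to its cheapest open site; total = fixed + service.
{A, E, F}: P→A 8·22=176, Q→A 3·23=69, R→F 3·22=66, S→E 6·13=78, T→A 6·22=132. Service 521; fixed 65; total 586.
{A, F}: service 560 + fixed 31 = 591
{A, B, F}: P→A 8·22=176, Q→A 3·23=69, R→F 3·22=66, S→B 8·13=104, T→A 6·22=132. Service 547; fixed 64; total 611.
{A, B, C, D, E, F}: P→A 8·22=176, Q→A 3·23=69, R→F 3·22=66, S→E 6·13=78, T→A 6·22=132. Service 521; fixed 173; total 694.
No other subset beats 586.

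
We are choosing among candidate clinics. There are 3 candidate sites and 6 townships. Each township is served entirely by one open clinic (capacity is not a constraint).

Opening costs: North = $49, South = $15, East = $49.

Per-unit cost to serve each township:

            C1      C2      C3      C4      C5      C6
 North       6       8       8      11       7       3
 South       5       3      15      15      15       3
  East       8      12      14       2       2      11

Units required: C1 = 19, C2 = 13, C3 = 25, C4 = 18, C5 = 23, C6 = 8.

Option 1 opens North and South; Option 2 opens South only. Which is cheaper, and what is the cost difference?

Option 1 is cheaper by 382.

Option 1: {North, South}: C1→South 5·19=95, C2→South 3·13=39, C3→North 8·25=200, C4→North 11·18=198, C5→North 7·23=161, C6→North 3·8=24. Service 717; fixed 64; total 781.
Option 2: {South}: C1→South 5·19=95, C2→South 3·13=39, C3→South 15·25=375, C4→South 15·18=270, C5→South 15·23=345, C6→South 3·8=24. Service 1148; fixed 15; total 1163.
Difference: |781 − 1163| = 382.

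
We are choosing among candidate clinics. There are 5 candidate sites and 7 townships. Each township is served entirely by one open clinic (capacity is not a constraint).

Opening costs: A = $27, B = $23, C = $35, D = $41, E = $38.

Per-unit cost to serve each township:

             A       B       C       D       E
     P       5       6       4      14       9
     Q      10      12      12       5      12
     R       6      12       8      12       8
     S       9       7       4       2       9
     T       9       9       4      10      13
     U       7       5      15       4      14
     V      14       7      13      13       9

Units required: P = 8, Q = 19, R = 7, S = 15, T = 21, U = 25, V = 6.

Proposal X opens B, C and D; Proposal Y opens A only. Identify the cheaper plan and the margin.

Proposal X is cheaper by 344.

Proposal X: {B, C, D}: P→C 4·8=32, Q→D 5·19=95, R→C 8·7=56, S→D 2·15=30, T→C 4·21=84, U→D 4·25=100, V→B 7·6=42. Service 439; fixed 99; total 538.
Proposal Y: {A}: P→A 5·8=40, Q→A 10·19=190, R→A 6·7=42, S→A 9·15=135, T→A 9·21=189, U→A 7·25=175, V→A 14·6=84. Service 855; fixed 27; total 882.
Difference: |538 − 882| = 344.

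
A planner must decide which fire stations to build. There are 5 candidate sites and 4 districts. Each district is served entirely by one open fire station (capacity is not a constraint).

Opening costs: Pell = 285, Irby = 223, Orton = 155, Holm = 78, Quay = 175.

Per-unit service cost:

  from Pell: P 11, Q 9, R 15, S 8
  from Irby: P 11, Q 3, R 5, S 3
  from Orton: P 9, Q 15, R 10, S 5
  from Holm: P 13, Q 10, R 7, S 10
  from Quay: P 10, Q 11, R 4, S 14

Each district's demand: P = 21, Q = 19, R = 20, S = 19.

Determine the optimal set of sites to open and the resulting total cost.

For any fixed open set, each district goes to its cheapest open site; total = fixed + service.
{Irby}: P→Irby 11·21=231, Q→Irby 3·19=57, R→Irby 5·20=100, S→Irby 3·19=57. Service 445; fixed 223; total 668.
{Irby, Holm}: P→Irby 11·21=231, Q→Irby 3·19=57, R→Irby 5·20=100, S→Irby 3·19=57. Service 445; fixed 301; total 746.
{Irby, Orton}: service 403 + fixed 378 = 781
{Pell, Irby, Orton, Holm, Quay}: service 383 + fixed 916 = 1299
No other subset beats 668.

Open Irby only; minimum total cost 668.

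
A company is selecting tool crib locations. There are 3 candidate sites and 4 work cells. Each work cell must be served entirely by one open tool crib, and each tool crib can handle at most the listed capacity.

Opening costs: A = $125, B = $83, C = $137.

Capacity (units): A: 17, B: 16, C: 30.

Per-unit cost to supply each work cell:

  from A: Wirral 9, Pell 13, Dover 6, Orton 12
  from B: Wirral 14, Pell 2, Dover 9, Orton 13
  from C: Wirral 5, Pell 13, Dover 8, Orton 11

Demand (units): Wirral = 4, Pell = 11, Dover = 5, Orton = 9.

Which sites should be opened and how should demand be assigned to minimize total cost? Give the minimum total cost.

Open {B, C}: Wirral→C 5·4=20, Pell→B 2·11=22, Dover→C 8·5=40, Orton→C 11·9=99.
Loads: B carries 11/16, C carries 18/30. Service 181; fixed 220; total 401.
Next best feasible plan costs 406.

Minimum total cost: 401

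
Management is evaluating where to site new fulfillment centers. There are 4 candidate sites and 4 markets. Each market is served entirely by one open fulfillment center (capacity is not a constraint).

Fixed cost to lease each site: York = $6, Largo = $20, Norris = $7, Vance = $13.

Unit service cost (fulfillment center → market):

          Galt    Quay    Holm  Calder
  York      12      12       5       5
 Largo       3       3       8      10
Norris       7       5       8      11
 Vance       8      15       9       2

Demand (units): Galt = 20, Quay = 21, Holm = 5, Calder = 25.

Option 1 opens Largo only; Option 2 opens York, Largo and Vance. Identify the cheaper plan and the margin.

Option 2 is cheaper by 196.

Option 1: {Largo}: Galt→Largo 3·20=60, Quay→Largo 3·21=63, Holm→Largo 8·5=40, Calder→Largo 10·25=250. Service 413; fixed 20; total 433.
Option 2: {York, Largo, Vance}: Galt→Largo 3·20=60, Quay→Largo 3·21=63, Holm→York 5·5=25, Calder→Vance 2·25=50. Service 198; fixed 39; total 237.
Difference: |433 − 237| = 196.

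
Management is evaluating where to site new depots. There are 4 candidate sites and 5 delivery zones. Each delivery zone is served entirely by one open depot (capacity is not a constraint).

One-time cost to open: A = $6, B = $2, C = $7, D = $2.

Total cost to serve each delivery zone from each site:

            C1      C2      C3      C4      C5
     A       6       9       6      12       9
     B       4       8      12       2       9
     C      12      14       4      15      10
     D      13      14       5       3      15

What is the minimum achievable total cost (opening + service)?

Minimum total cost: 32

For any fixed open set, each delivery zone goes to its cheapest open site; total = fixed + service.
{B, D}: C1→B 4, C2→B 8, C3→D 5, C4→B 2, C5→B 9. Service 28; fixed 4; total 32.
{B, C}: service 27 + fixed 9 = 36
{A, B}: service 29 + fixed 8 = 37
{A, B, C, D}: service 27 + fixed 17 = 44
No other subset beats 32.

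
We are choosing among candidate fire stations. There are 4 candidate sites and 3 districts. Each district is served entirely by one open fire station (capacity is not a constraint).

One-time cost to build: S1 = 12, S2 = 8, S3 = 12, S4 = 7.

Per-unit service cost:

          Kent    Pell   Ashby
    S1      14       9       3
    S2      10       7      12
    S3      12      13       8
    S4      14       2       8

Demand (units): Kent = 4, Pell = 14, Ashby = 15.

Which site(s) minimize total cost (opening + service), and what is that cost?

For any fixed open set, each district goes to its cheapest open site; total = fixed + service.
{S1, S2, S4}: Kent→S2 10·4=40, Pell→S4 2·14=28, Ashby→S1 3·15=45. Service 113; fixed 27; total 140.
{S1, S4}: service 129 + fixed 19 = 148
{S1, S2, S3, S4}: Kent→S2 10·4=40, Pell→S4 2·14=28, Ashby→S1 3·15=45. Service 113; fixed 39; total 152.
{S4}: service 204 + fixed 7 = 211
No other subset beats 140.

Open S1, S2 and S4; minimum total cost 140.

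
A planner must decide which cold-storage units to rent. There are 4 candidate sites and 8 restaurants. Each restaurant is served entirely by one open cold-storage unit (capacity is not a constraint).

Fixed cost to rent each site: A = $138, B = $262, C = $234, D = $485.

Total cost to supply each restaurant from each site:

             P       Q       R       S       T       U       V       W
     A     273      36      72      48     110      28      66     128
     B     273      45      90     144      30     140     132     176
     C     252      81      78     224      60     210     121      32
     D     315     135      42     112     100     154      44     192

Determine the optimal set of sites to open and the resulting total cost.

Open A only; minimum total cost 899.

For any fixed open set, each restaurant goes to its cheapest open site; total = fixed + service.
{A}: P→A 273, Q→A 36, R→A 72, S→A 48, T→A 110, U→A 28, V→A 66, W→A 128. Service 761; fixed 138; total 899.
{A, C}: P→C 252, Q→A 36, R→A 72, S→A 48, T→C 60, U→A 28, V→A 66, W→C 32. Service 594; fixed 372; total 966.
{A, B}: P→A 273, Q→A 36, R→A 72, S→A 48, T→B 30, U→A 28, V→A 66, W→A 128. Service 681; fixed 400; total 1081.
{A, B, C, D}: service 512 + fixed 1119 = 1631
(All 15 nonempty subsets were checked; A only is lowest.)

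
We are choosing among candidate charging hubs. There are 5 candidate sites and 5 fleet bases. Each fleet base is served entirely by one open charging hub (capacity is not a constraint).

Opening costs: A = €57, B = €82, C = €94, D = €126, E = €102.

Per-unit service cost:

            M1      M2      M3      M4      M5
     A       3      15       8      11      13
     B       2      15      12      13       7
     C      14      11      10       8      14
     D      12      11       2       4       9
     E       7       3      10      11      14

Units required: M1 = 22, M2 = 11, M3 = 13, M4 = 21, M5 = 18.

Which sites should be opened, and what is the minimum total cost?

Open B and D; minimum total cost 609.

For any fixed open set, each fleet base goes to its cheapest open site; total = fixed + service.
{B, D}: M1→B 2·22=44, M2→D 11·11=121, M3→D 2·13=26, M4→D 4·21=84, M5→B 7·18=126. Service 401; fixed 208; total 609.
{B, D, E}: service 313 + fixed 310 = 623
{A, D}: service 459 + fixed 183 = 642
{A, B, C, D, E}: M1→B 2·22=44, M2→E 3·11=33, M3→D 2·13=26, M4→D 4·21=84, M5→B 7·18=126. Service 313; fixed 461; total 774.
No other subset beats 609.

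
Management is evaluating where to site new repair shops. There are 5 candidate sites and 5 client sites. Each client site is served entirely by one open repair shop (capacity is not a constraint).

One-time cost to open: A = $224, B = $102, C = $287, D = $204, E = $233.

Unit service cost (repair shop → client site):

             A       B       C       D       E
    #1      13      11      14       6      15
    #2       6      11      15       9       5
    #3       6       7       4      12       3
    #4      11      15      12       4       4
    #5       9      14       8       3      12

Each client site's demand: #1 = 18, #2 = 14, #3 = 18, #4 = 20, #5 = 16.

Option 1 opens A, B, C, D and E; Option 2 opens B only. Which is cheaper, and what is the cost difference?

Option 2 is cheaper by 306.

Option 1: {A, B, C, D, E}: #1→D 6·18=108, #2→E 5·14=70, #3→E 3·18=54, #4→D 4·20=80, #5→D 3·16=48. Service 360; fixed 1050; total 1410.
Option 2: {B}: #1→B 11·18=198, #2→B 11·14=154, #3→B 7·18=126, #4→B 15·20=300, #5→B 14·16=224. Service 1002; fixed 102; total 1104.
Difference: |1410 − 1104| = 306.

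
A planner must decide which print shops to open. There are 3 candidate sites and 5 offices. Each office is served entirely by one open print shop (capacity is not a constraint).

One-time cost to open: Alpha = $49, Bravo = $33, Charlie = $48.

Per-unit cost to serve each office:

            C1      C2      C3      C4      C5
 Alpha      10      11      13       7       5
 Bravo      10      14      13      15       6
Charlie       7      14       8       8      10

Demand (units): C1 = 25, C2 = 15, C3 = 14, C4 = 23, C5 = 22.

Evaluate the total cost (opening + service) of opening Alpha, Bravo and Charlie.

Total cost: 853

Each office is assigned to its cheapest site among the open ones.
{Alpha, Bravo, Charlie}: C1→Charlie 7·25=175, C2→Alpha 11·15=165, C3→Charlie 8·14=112, C4→Alpha 7·23=161, C5→Alpha 5·22=110. Service 723; fixed 130; total 853.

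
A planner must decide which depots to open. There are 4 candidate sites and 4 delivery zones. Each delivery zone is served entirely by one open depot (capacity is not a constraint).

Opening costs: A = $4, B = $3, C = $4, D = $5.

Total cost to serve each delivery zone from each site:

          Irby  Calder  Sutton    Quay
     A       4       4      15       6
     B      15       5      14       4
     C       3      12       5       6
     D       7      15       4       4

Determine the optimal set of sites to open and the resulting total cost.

Open B and C; minimum total cost 24.

For any fixed open set, each delivery zone goes to its cheapest open site; total = fixed + service.
{B, C}: Irby→C 3, Calder→B 5, Sutton→C 5, Quay→B 4. Service 17; fixed 7; total 24.
{A, D}: service 16 + fixed 9 = 25
{A, C}: service 18 + fixed 8 = 26
{A, B, C, D}: service 15 + fixed 16 = 31
(All 15 nonempty subsets were checked; B and C is lowest.)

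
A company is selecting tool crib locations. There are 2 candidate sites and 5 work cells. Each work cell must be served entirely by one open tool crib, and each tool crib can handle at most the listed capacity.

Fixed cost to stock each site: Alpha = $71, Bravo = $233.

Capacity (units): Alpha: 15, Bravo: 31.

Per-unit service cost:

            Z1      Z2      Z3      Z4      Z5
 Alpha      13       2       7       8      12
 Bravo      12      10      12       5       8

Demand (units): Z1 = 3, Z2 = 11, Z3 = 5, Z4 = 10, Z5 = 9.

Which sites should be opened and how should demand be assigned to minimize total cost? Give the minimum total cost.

Open {Alpha, Bravo}: Z1→Bravo 12·3=36, Z2→Alpha 2·11=22, Z3→Bravo 12·5=60, Z4→Bravo 5·10=50, Z5→Bravo 8·9=72.
Loads: Alpha carries 11/15, Bravo carries 27/31. Service 240; fixed 304; total 544.
Next best feasible plan costs 547.

Minimum total cost: 544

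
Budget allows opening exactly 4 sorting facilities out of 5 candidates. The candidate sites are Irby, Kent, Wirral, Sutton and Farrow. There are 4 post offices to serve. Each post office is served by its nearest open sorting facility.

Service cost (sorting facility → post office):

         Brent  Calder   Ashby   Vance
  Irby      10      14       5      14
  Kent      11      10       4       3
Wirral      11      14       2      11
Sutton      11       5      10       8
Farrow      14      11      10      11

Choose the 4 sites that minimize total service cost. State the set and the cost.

Choose Irby, Kent, Wirral and Sutton; total service cost 20.

With exactly 4 open, each post office uses its cheapest among the chosen.
{Irby, Kent, Wirral, Sutton}: Brent→Irby 10, Calder→Sutton 5, Ashby→Wirral 2, Vance→Kent 3. Service cost 20.
{Kent, Wirral, Sutton, Farrow}: service cost 21
{Irby, Kent, Sutton, Farrow}: service cost 22
Among all 5 size-4 choices, {Irby, Kent, Wirral, Sutton} is lowest.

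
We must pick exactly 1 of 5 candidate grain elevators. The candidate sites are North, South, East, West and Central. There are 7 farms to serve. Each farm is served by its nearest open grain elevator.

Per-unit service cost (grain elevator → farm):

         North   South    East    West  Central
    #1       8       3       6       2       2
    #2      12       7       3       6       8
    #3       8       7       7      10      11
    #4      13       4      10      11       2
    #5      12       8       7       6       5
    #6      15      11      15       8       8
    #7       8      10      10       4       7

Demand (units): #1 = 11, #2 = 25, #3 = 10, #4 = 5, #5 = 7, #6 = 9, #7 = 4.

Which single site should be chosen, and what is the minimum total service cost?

With exactly 1 open, each farm uses its cheapest among the chosen.
{West}: #1→West 2·11=22, #2→West 6·25=150, #3→West 10·10=100, #4→West 11·5=55, #5→West 6·7=42, #6→West 8·9=72, #7→West 4·4=16. Service cost 457.
{Central}: service cost 477
{East}: service cost 485
Among all 5 size-1 choices, {West} is lowest.

Choose West only; total service cost 457.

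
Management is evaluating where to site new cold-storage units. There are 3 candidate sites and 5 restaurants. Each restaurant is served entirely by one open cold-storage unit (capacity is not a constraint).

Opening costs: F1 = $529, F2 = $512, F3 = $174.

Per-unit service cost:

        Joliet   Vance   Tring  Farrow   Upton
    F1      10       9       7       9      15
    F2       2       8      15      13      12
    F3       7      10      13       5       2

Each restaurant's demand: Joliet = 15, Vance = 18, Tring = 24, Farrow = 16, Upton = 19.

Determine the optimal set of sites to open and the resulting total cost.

Open F3 only; minimum total cost 889.

For any fixed open set, each restaurant goes to its cheapest open site; total = fixed + service.
{F3}: Joliet→F3 7·15=105, Vance→F3 10·18=180, Tring→F3 13·24=312, Farrow→F3 5·16=80, Upton→F3 2·19=38. Service 715; fixed 174; total 889.
{F1, F3}: Joliet→F3 7·15=105, Vance→F1 9·18=162, Tring→F1 7·24=168, Farrow→F3 5·16=80, Upton→F3 2·19=38. Service 553; fixed 703; total 1256.
{F2, F3}: service 604 + fixed 686 = 1290
{F1, F2, F3}: service 460 + fixed 1215 = 1675
No other subset beats 889.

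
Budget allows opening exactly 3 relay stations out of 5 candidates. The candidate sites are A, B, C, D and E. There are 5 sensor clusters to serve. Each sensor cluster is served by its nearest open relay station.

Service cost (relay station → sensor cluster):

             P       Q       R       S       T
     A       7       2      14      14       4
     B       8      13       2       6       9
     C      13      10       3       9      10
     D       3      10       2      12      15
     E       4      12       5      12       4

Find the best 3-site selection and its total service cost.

With exactly 3 open, each sensor cluster uses its cheapest among the chosen.
{A, B, D}: P→D 3, Q→A 2, R→B 2, S→B 6, T→A 4. Service cost 17.
{A, B, E}: service cost 18
{A, C, D}: service cost 20
Among all 10 size-3 choices, {A, B, D} is lowest.

Choose A, B and D; total service cost 17.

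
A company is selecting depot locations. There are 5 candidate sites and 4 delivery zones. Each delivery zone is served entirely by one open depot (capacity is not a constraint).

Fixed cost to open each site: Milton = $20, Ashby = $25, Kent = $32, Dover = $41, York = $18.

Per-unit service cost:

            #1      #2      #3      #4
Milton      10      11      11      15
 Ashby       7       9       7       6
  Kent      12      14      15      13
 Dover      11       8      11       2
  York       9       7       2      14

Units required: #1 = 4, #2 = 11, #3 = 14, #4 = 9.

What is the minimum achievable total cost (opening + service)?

For any fixed open set, each delivery zone goes to its cheapest open site; total = fixed + service.
{Dover, York}: #1→York 9·4=36, #2→York 7·11=77, #3→York 2·14=28, #4→Dover 2·9=18. Service 159; fixed 59; total 218.
{Ashby, York}: service 187 + fixed 43 = 230
{Ashby, Dover, York}: service 151 + fixed 84 = 235
{Milton, Ashby, Kent, Dover, York}: #1→Ashby 7·4=28, #2→York 7·11=77, #3→York 2·14=28, #4→Dover 2·9=18. Service 151; fixed 136; total 287.
No other subset beats 218.

Minimum total cost: 218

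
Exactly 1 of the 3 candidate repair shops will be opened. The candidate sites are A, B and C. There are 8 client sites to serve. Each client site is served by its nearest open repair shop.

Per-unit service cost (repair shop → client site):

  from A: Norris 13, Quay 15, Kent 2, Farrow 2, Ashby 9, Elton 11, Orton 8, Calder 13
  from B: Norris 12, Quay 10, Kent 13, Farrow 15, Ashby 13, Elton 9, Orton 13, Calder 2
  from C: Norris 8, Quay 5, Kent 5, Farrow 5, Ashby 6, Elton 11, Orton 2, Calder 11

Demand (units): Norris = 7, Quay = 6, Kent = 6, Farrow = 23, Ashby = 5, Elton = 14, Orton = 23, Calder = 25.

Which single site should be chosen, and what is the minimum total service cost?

Choose C only; total service cost 736.

With exactly 1 open, each client site uses its cheapest among the chosen.
{C}: Norris→C 8·7=56, Quay→C 5·6=30, Kent→C 5·6=30, Farrow→C 5·23=115, Ashby→C 6·5=30, Elton→C 11·14=154, Orton→C 2·23=46, Calder→C 11·25=275. Service cost 736.
{A}: service cost 947
{B}: service cost 1107
Among all 3 size-1 choices, {C} is lowest.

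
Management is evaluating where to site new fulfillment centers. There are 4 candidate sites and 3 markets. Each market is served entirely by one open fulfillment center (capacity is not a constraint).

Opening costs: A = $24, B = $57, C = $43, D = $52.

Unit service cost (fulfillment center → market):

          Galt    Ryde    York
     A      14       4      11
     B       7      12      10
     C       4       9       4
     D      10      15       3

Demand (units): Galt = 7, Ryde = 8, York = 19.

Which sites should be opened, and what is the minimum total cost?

For any fixed open set, each market goes to its cheapest open site; total = fixed + service.
{A, C}: Galt→C 4·7=28, Ryde→A 4·8=32, York→C 4·19=76. Service 136; fixed 67; total 203.
{C}: Galt→C 4·7=28, Ryde→C 9·8=72, York→C 4·19=76. Service 176; fixed 43; total 219.
{A, D}: service 159 + fixed 76 = 235
{A, B, C, D}: Galt→C 4·7=28, Ryde→A 4·8=32, York→D 3·19=57. Service 117; fixed 176; total 293.
No other subset beats 203.

Open A and C; minimum total cost 203.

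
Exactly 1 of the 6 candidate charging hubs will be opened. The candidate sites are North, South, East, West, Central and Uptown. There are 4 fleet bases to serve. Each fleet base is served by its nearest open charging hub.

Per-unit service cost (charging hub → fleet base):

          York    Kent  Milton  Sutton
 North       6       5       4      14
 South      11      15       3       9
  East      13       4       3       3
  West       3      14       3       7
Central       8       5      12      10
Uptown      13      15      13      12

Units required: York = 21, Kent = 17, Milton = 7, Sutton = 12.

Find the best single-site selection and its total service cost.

With exactly 1 open, each fleet base uses its cheapest among the chosen.
{East}: York→East 13·21=273, Kent→East 4·17=68, Milton→East 3·7=21, Sutton→East 3·12=36. Service cost 398.
{West}: service cost 406
{North}: service cost 407
Among all 6 size-1 choices, {East} is lowest.

Choose East only; total service cost 398.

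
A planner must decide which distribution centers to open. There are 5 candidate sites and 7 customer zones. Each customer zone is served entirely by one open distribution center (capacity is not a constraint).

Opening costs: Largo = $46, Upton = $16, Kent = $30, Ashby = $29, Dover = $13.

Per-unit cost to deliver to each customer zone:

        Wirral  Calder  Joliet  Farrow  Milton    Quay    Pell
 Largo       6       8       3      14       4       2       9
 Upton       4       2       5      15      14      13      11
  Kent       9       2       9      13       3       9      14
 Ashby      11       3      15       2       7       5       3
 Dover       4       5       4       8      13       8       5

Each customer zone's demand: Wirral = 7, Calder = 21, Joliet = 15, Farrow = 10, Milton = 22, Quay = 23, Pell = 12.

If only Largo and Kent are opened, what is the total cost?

Each customer zone is assigned to its cheapest site among the open ones.
{Largo, Kent}: Wirral→Largo 6·7=42, Calder→Kent 2·21=42, Joliet→Largo 3·15=45, Farrow→Kent 13·10=130, Milton→Kent 3·22=66, Quay→Largo 2·23=46, Pell→Largo 9·12=108. Service 479; fixed 76; total 555.

Total cost: 555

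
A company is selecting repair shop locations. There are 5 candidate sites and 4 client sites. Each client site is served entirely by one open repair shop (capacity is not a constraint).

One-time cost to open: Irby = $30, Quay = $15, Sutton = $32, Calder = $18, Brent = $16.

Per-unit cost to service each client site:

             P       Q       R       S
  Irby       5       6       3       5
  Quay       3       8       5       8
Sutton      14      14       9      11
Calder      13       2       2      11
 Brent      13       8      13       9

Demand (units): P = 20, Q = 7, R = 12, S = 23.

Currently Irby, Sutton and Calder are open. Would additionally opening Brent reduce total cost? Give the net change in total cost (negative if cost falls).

Current service cost with {Irby, Sutton, Calder}: 253.
Adding Brent: each client site re-picks its cheapest; new service cost 253, saving 0.
Extra fixed cost: 16. Net change = 16 − 0 = 16.
(Totals: 333 → 349.)

No — net change +16 (cost rises by 16).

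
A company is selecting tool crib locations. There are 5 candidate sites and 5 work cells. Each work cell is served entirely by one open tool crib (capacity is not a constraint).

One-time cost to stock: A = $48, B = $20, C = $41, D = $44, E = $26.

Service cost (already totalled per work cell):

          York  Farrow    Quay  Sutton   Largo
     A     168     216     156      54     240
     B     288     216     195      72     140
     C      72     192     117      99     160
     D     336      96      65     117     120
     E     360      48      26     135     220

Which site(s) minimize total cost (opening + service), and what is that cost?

Open B, C and E; minimum total cost 445.

For any fixed open set, each work cell goes to its cheapest open site; total = fixed + service.
{B, C, E}: York→C 72, Farrow→E 48, Quay→E 26, Sutton→B 72, Largo→B 140. Service 358; fixed 87; total 445.
{B, C, D, E}: service 338 + fixed 131 = 469
{C, E}: York→C 72, Farrow→E 48, Quay→E 26, Sutton→C 99, Largo→C 160. Service 405; fixed 67; total 472.
{A, B, C, D, E}: service 320 + fixed 179 = 499
No other subset beats 445.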